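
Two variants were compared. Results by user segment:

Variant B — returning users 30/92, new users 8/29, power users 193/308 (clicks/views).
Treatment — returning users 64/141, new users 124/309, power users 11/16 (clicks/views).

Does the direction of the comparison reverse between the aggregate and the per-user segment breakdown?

Yes

Returning users: Variant B 30/92 = 32.6%, Treatment 64/141 = 45.4% → Treatment
New users: Variant B 8/29 = 27.6%, Treatment 124/309 = 40.1% → Treatment
Power users: Variant B 193/308 = 62.7%, Treatment 11/16 = 68.8% → Treatment
Overall: Variant B 231/429 = 53.8%, Treatment 199/466 = 42.7% → Variant B
Treatment wins each user group but Variant B wins overall — the comparison reverses. Treatment's views skew toward new users, which has a lower base rate.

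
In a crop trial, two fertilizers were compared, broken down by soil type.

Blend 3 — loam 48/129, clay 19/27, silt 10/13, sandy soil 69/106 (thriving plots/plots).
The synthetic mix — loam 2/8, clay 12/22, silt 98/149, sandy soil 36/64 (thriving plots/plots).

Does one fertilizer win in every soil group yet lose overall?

Loam: Blend 3 48/129 = 37.2%, the synthetic mix 2/8 = 25.0% → Blend 3
Clay: Blend 3 19/27 = 70.4%, the synthetic mix 12/22 = 54.5% → Blend 3
Silt: Blend 3 10/13 = 76.9%, the synthetic mix 98/149 = 65.8% → Blend 3
Sandy soil: Blend 3 69/106 = 65.1%, the synthetic mix 36/64 = 56.2% → Blend 3
Overall: Blend 3 146/275 = 53.1%, the synthetic mix 148/243 = 60.9% → the synthetic mix
Blend 3 wins each soil group but the synthetic mix wins overall — the comparison reverses. Blend 3's plots skew toward loam, which has a lower base rate.

Yes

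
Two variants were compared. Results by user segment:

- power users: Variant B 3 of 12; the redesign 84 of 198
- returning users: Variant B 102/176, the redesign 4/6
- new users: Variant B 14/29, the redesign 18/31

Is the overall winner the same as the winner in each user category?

No

Power users: Variant B 3/12 = 25.0%, the redesign 84/198 = 42.4% → the redesign
Returning users: Variant B 102/176 = 58.0%, the redesign 4/6 = 66.7% → the redesign
New users: Variant B 14/29 = 48.3%, the redesign 18/31 = 58.1% → the redesign
Overall: Variant B 119/217 = 54.8%, the redesign 106/235 = 45.1% → Variant B
The redesign wins each user group but Variant B wins overall — the comparison reverses. The redesign's views skew toward power users, which has a lower base rate.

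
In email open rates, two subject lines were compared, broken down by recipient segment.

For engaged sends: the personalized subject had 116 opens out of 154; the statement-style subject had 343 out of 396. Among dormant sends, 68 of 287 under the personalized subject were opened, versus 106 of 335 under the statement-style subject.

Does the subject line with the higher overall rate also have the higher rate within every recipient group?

Yes

Engaged: the personalized subject 116/154 = 75.3%, the statement-style subject 343/396 = 86.6% → the statement-style subject
Dormant: the personalized subject 68/287 = 23.7%, the statement-style subject 106/335 = 31.6% → the statement-style subject
Overall: the personalized subject 184/441 = 41.7%, the statement-style subject 449/731 = 61.4% → the statement-style subject
The statement-style subject wins overall and in every recipient group — no reversal.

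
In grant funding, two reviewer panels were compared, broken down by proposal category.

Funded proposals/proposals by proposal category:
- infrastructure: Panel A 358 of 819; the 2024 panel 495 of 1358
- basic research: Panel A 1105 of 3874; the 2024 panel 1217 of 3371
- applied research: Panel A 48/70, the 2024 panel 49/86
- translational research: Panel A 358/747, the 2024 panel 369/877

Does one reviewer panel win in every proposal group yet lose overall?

No

Infrastructure: Panel A 358/819 = 43.7%, the 2024 panel 495/1358 = 36.5% → Panel A
Basic research: Panel A 1105/3874 = 28.5%, the 2024 panel 1217/3371 = 36.1% → the 2024 panel
Applied research: Panel A 48/70 = 68.6%, the 2024 panel 49/86 = 57.0% → Panel A
Translational research: Panel A 358/747 = 47.9%, the 2024 panel 369/877 = 42.1% → Panel A
Overall: Panel A 1869/5510 = 33.9%, the 2024 panel 2130/5692 = 37.4% → the 2024 panel
Neither sweeps: Panel A wins 3 of 4 groups, the 2024 panel wins 1. The 2024 panel wins overall but not every group — no Simpson reversal.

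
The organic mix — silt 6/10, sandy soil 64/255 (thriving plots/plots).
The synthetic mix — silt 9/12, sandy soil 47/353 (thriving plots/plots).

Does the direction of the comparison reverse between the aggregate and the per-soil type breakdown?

No

Silt: the organic mix 6/10 = 60.0%, the synthetic mix 9/12 = 75.0% → the synthetic mix
Sandy soil: the organic mix 64/255 = 25.1%, the synthetic mix 47/353 = 13.3% → the organic mix
Overall: the organic mix 70/265 = 26.4%, the synthetic mix 56/365 = 15.3% → the organic mix
Neither sweeps: the organic mix wins 1 of 2 groups, the synthetic mix wins 1. The organic mix wins overall but not every group — no Simpson reversal.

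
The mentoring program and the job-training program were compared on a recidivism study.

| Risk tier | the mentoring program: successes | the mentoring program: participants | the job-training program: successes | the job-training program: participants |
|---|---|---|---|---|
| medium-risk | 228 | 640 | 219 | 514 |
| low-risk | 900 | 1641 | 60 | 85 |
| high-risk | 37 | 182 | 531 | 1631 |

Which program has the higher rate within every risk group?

Medium-risk: the mentoring program 228/640 = 35.6%, the job-training program 219/514 = 42.6% → the job-training program
Low-risk: the mentoring program 900/1641 = 54.8%, the job-training program 60/85 = 70.6% → the job-training program
High-risk: the mentoring program 37/182 = 20.3%, the job-training program 531/1631 = 32.6% → the job-training program
The job-training program has the higher rate in all 3 groups.

the job-training program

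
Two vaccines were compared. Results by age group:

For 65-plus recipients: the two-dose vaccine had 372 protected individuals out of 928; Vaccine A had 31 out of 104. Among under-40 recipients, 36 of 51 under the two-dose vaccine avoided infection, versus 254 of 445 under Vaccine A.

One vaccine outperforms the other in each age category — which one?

the two-dose vaccine

65-plus: the two-dose vaccine 372/928 = 40.1%, Vaccine A 31/104 = 29.8% → the two-dose vaccine
Under-40: the two-dose vaccine 36/51 = 70.6%, Vaccine A 254/445 = 57.1% → the two-dose vaccine
The two-dose vaccine has the higher rate in both groups.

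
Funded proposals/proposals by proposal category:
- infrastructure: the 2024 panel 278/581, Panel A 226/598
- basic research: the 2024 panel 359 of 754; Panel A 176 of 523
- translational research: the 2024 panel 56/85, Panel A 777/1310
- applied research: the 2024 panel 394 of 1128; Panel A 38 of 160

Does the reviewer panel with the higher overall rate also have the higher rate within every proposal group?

No

Infrastructure: the 2024 panel 278/581 = 47.8%, Panel A 226/598 = 37.8% → the 2024 panel
Basic research: the 2024 panel 359/754 = 47.6%, Panel A 176/523 = 33.7% → the 2024 panel
Translational research: the 2024 panel 56/85 = 65.9%, Panel A 777/1310 = 59.3% → the 2024 panel
Applied research: the 2024 panel 394/1128 = 34.9%, Panel A 38/160 = 23.8% → the 2024 panel
Overall: the 2024 panel 1087/2548 = 42.7%, Panel A 1217/2591 = 47.0% → Panel A
The 2024 panel wins each proposal group but Panel A wins overall — the comparison reverses. The 2024 panel's proposals skew toward applied research, which has a lower base rate.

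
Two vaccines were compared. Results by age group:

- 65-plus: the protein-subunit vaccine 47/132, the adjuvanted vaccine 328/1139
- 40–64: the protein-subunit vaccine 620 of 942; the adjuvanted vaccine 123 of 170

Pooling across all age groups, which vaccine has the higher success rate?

65-plus: the protein-subunit vaccine 47/132 = 35.6%, the adjuvanted vaccine 328/1139 = 28.8% → the protein-subunit vaccine
40–64: the protein-subunit vaccine 620/942 = 65.8%, the adjuvanted vaccine 123/170 = 72.4% → the adjuvanted vaccine
Overall: the protein-subunit vaccine 667/1074 = 62.1%, the adjuvanted vaccine 451/1309 = 34.5% → the protein-subunit vaccine
(Neither sweeps every age group, but the protein-subunit vaccine has the higher pooled rate.)

the protein-subunit vaccine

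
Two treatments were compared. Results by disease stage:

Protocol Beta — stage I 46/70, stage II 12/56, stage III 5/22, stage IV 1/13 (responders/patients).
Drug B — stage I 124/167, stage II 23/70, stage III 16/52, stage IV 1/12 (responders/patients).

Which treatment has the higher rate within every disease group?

Stage I: Protocol Beta 46/70 = 65.7%, Drug B 124/167 = 74.3% → Drug B
Stage II: Protocol Beta 12/56 = 21.4%, Drug B 23/70 = 32.9% → Drug B
Stage III: Protocol Beta 5/22 = 22.7%, Drug B 16/52 = 30.8% → Drug B
Stage IV: Protocol Beta 1/13 = 7.7%, Drug B 1/12 = 8.3% → Drug B
Drug B has the higher rate in all 4 groups.

Drug B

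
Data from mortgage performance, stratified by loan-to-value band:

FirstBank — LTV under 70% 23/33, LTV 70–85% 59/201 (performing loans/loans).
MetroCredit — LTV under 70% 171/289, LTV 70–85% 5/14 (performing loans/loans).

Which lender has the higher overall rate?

MetroCredit

LTV under 70%: FirstBank 23/33 = 69.7%, MetroCredit 171/289 = 59.2% → FirstBank
LTV 70–85%: FirstBank 59/201 = 29.4%, MetroCredit 5/14 = 35.7% → MetroCredit
Overall: FirstBank 82/234 = 35.0%, MetroCredit 176/303 = 58.1% → MetroCredit
(Neither sweeps every loan-to-value group, but MetroCredit has the higher pooled rate.)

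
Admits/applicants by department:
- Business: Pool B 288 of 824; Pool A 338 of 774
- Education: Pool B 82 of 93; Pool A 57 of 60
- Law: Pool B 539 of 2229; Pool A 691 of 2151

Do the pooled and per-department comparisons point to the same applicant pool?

Yes

Business: Pool B 288/824 = 35.0%, Pool A 338/774 = 43.7% → Pool A
Education: Pool B 82/93 = 88.2%, Pool A 57/60 = 95.0% → Pool A
Law: Pool B 539/2229 = 24.2%, Pool A 691/2151 = 32.1% → Pool A
Overall: Pool B 909/3146 = 28.9%, Pool A 1086/2985 = 36.4% → Pool A
Pool A wins overall and in every department group — no reversal.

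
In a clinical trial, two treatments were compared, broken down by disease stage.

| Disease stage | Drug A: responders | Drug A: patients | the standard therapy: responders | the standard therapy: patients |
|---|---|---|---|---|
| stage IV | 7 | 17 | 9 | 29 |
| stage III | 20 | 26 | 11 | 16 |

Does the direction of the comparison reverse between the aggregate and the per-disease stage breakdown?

No

Stage IV: Drug A 7/17 = 41.2%, the standard therapy 9/29 = 31.0% → Drug A
Stage III: Drug A 20/26 = 76.9%, the standard therapy 11/16 = 68.8% → Drug A
Overall: Drug A 27/43 = 62.8%, the standard therapy 20/45 = 44.4% → Drug A
Drug A wins overall and in every disease group — no reversal.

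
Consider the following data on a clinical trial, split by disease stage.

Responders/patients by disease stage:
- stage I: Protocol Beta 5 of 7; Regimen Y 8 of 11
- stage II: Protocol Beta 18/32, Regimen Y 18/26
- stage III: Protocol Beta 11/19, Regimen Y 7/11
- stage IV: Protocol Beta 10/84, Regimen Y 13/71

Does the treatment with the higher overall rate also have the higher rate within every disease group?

Stage I: Protocol Beta 5/7 = 71.4%, Regimen Y 8/11 = 72.7% → Regimen Y
Stage II: Protocol Beta 18/32 = 56.2%, Regimen Y 18/26 = 69.2% → Regimen Y
Stage III: Protocol Beta 11/19 = 57.9%, Regimen Y 7/11 = 63.6% → Regimen Y
Stage IV: Protocol Beta 10/84 = 11.9%, Regimen Y 13/71 = 18.3% → Regimen Y
Overall: Protocol Beta 44/142 = 31.0%, Regimen Y 46/119 = 38.7% → Regimen Y
Regimen Y wins overall and in every disease group — no reversal.

Yes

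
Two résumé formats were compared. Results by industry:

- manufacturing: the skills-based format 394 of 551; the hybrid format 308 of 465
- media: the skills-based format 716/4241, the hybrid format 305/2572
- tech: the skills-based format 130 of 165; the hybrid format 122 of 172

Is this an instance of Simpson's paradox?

Manufacturing: the skills-based format 394/551 = 71.5%, the hybrid format 308/465 = 66.2% → the skills-based format
Media: the skills-based format 716/4241 = 16.9%, the hybrid format 305/2572 = 11.9% → the skills-based format
Tech: the skills-based format 130/165 = 78.8%, the hybrid format 122/172 = 70.9% → the skills-based format
Overall: the skills-based format 1240/4957 = 25.0%, the hybrid format 735/3209 = 22.9% → the skills-based format
The skills-based format wins overall and in every industry group — no reversal.

No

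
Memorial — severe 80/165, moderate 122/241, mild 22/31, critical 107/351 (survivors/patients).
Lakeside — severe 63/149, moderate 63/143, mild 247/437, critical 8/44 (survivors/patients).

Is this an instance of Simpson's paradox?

Severe: Memorial 80/165 = 48.5%, Lakeside 63/149 = 42.3% → Memorial
Moderate: Memorial 122/241 = 50.6%, Lakeside 63/143 = 44.1% → Memorial
Mild: Memorial 22/31 = 71.0%, Lakeside 247/437 = 56.5% → Memorial
Critical: Memorial 107/351 = 30.5%, Lakeside 8/44 = 18.2% → Memorial
Overall: Memorial 331/788 = 42.0%, Lakeside 381/773 = 49.3% → Lakeside
Memorial wins each case group but Lakeside wins overall — the comparison reverses. Memorial's patients skew toward critical, which has a lower base rate.

Yes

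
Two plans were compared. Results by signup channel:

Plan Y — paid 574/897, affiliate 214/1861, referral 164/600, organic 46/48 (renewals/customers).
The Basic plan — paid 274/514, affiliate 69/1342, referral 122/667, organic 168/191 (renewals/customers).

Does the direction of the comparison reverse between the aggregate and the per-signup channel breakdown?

No

Paid: Plan Y 574/897 = 64.0%, the Basic plan 274/514 = 53.3% → Plan Y
Affiliate: Plan Y 214/1861 = 11.5%, the Basic plan 69/1342 = 5.1% → Plan Y
Referral: Plan Y 164/600 = 27.3%, the Basic plan 122/667 = 18.3% → Plan Y
Organic: Plan Y 46/48 = 95.8%, the Basic plan 168/191 = 88.0% → Plan Y
Overall: Plan Y 998/3406 = 29.3%, the Basic plan 633/2714 = 23.3% → Plan Y
Plan Y wins overall and in every signup group — no reversal.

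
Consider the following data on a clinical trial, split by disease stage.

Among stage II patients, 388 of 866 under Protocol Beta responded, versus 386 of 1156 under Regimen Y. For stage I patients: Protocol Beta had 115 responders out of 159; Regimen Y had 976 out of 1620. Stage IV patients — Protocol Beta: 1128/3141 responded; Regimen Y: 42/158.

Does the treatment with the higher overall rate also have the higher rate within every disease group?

No

Stage II: Protocol Beta 388/866 = 44.8%, Regimen Y 386/1156 = 33.4% → Protocol Beta
Stage I: Protocol Beta 115/159 = 72.3%, Regimen Y 976/1620 = 60.2% → Protocol Beta
Stage IV: Protocol Beta 1128/3141 = 35.9%, Regimen Y 42/158 = 26.6% → Protocol Beta
Overall: Protocol Beta 1631/4166 = 39.2%, Regimen Y 1404/2934 = 47.9% → Regimen Y
Protocol Beta wins each disease group but Regimen Y wins overall — the comparison reverses. Protocol Beta's patients skew toward stage IV, which has a lower base rate.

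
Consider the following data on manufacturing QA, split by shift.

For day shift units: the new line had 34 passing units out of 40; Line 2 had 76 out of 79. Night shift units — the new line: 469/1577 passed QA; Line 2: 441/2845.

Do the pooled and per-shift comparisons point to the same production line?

Day shift: the new line 34/40 = 85.0%, Line 2 76/79 = 96.2% → Line 2
Night shift: the new line 469/1577 = 29.7%, Line 2 441/2845 = 15.5% → the new line
Overall: the new line 503/1617 = 31.1%, Line 2 517/2924 = 17.7% → the new line
Neither sweeps: the new line wins 1 of 2 groups, Line 2 wins 1. The new line wins overall but not every group — no Simpson reversal.

No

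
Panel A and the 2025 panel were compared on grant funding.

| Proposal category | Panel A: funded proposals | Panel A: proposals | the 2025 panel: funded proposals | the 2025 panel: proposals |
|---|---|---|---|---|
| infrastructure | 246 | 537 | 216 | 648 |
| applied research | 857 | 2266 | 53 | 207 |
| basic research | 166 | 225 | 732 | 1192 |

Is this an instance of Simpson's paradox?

Yes

Infrastructure: Panel A 246/537 = 45.8%, the 2025 panel 216/648 = 33.3% → Panel A
Applied research: Panel A 857/2266 = 37.8%, the 2025 panel 53/207 = 25.6% → Panel A
Basic research: Panel A 166/225 = 73.8%, the 2025 panel 732/1192 = 61.4% → Panel A
Overall: Panel A 1269/3028 = 41.9%, the 2025 panel 1001/2047 = 48.9% → the 2025 panel
Panel A wins each proposal group but the 2025 panel wins overall — the comparison reverses. Panel A's proposals skew toward applied research, which has a lower base rate.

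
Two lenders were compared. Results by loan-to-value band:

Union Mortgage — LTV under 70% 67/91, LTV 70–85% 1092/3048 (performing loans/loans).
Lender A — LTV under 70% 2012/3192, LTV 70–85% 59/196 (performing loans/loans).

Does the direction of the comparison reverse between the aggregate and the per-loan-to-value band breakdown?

Yes

LTV under 70%: Union Mortgage 67/91 = 73.6%, Lender A 2012/3192 = 63.0% → Union Mortgage
LTV 70–85%: Union Mortgage 1092/3048 = 35.8%, Lender A 59/196 = 30.1% → Union Mortgage
Overall: Union Mortgage 1159/3139 = 36.9%, Lender A 2071/3388 = 61.1% → Lender A
Union Mortgage wins each loan-to-value group but Lender A wins overall — the comparison reverses. Union Mortgage's loans skew toward LTV 70–85%, which has a lower base rate.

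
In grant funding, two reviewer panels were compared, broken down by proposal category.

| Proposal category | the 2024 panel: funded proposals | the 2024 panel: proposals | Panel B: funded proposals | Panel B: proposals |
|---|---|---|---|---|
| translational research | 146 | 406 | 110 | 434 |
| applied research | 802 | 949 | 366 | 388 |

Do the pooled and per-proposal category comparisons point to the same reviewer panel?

Translational research: the 2024 panel 146/406 = 36.0%, Panel B 110/434 = 25.3% → the 2024 panel
Applied research: the 2024 panel 802/949 = 84.5%, Panel B 366/388 = 94.3% → Panel B
Overall: the 2024 panel 948/1355 = 70.0%, Panel B 476/822 = 57.9% → the 2024 panel
Neither sweeps: the 2024 panel wins 1 of 2 groups, Panel B wins 1. The 2024 panel wins overall but not every group — no Simpson reversal.

No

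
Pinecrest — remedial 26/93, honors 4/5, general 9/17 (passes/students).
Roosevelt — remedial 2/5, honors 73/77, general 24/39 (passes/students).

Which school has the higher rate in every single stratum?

Remedial: Pinecrest 26/93 = 28.0%, Roosevelt 2/5 = 40.0% → Roosevelt
Honors: Pinecrest 4/5 = 80.0%, Roosevelt 73/77 = 94.8% → Roosevelt
General: Pinecrest 9/17 = 52.9%, Roosevelt 24/39 = 61.5% → Roosevelt
Roosevelt has the higher rate in all 3 groups.

Roosevelt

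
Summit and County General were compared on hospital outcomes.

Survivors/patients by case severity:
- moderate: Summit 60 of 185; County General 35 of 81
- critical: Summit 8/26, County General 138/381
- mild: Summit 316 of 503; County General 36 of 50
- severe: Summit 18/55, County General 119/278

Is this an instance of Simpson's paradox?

Yes

Moderate: Summit 60/185 = 32.4%, County General 35/81 = 43.2% → County General
Critical: Summit 8/26 = 30.8%, County General 138/381 = 36.2% → County General
Mild: Summit 316/503 = 62.8%, County General 36/50 = 72.0% → County General
Severe: Summit 18/55 = 32.7%, County General 119/278 = 42.8% → County General
Overall: Summit 402/769 = 52.3%, County General 328/790 = 41.5% → Summit
County General wins each case group but Summit wins overall — the comparison reverses. County General's patients skew toward critical, which has a lower base rate.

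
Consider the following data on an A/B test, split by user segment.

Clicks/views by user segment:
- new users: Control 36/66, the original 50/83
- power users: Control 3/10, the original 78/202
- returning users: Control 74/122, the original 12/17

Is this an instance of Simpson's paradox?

Yes

New users: Control 36/66 = 54.5%, the original 50/83 = 60.2% → the original
Power users: Control 3/10 = 30.0%, the original 78/202 = 38.6% → the original
Returning users: Control 74/122 = 60.7%, the original 12/17 = 70.6% → the original
Overall: Control 113/198 = 57.1%, the original 140/302 = 46.4% → Control
The original wins each user group but Control wins overall — the comparison reverses. The original's views skew toward power users, which has a lower base rate.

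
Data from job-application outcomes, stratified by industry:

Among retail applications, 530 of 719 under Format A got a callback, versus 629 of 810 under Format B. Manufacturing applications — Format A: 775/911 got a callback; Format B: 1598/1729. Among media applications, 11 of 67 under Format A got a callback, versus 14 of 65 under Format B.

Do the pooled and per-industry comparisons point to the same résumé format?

Retail: Format A 530/719 = 73.7%, Format B 629/810 = 77.7% → Format B
Manufacturing: Format A 775/911 = 85.1%, Format B 1598/1729 = 92.4% → Format B
Media: Format A 11/67 = 16.4%, Format B 14/65 = 21.5% → Format B
Overall: Format A 1316/1697 = 77.5%, Format B 2241/2604 = 86.1% → Format B
Format B wins overall and in every industry group — no reversal.

Yes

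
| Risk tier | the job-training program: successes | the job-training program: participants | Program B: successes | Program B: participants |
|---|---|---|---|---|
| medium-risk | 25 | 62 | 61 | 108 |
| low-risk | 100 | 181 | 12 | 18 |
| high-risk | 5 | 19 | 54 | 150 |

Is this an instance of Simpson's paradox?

Medium-risk: the job-training program 25/62 = 40.3%, Program B 61/108 = 56.5% → Program B
Low-risk: the job-training program 100/181 = 55.2%, Program B 12/18 = 66.7% → Program B
High-risk: the job-training program 5/19 = 26.3%, Program B 54/150 = 36.0% → Program B
Overall: the job-training program 130/262 = 49.6%, Program B 127/276 = 46.0% → the job-training program
Program B wins each risk group but the job-training program wins overall — the comparison reverses. Program B's participants skew toward high-risk, which has a lower base rate.

Yes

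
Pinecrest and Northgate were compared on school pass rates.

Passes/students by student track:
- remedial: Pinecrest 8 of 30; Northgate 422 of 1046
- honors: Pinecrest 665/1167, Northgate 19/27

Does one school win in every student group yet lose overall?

Remedial: Pinecrest 8/30 = 26.7%, Northgate 422/1046 = 40.3% → Northgate
Honors: Pinecrest 665/1167 = 57.0%, Northgate 19/27 = 70.4% → Northgate
Overall: Pinecrest 673/1197 = 56.2%, Northgate 441/1073 = 41.1% → Pinecrest
Northgate wins each student group but Pinecrest wins overall — the comparison reverses. Northgate's students skew toward remedial, which has a lower base rate.

Yes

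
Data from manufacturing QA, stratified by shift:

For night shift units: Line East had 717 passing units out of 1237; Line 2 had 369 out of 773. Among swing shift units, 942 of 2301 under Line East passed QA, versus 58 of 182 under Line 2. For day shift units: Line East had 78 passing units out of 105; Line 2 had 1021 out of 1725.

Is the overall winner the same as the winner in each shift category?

Night shift: Line East 717/1237 = 58.0%, Line 2 369/773 = 47.7% → Line East
Swing shift: Line East 942/2301 = 40.9%, Line 2 58/182 = 31.9% → Line East
Day shift: Line East 78/105 = 74.3%, Line 2 1021/1725 = 59.2% → Line East
Overall: Line East 1737/3643 = 47.7%, Line 2 1448/2680 = 54.0% → Line 2
Line East wins each shift group but Line 2 wins overall — the comparison reverses. Line East's units skew toward swing shift, which has a lower base rate.

No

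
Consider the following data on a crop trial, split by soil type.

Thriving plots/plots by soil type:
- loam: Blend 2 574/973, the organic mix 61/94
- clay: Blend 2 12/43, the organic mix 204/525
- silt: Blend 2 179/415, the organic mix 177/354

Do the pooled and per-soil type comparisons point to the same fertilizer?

No

Loam: Blend 2 574/973 = 59.0%, the organic mix 61/94 = 64.9% → the organic mix
Clay: Blend 2 12/43 = 27.9%, the organic mix 204/525 = 38.9% → the organic mix
Silt: Blend 2 179/415 = 43.1%, the organic mix 177/354 = 50.0% → the organic mix
Overall: Blend 2 765/1431 = 53.5%, the organic mix 442/973 = 45.4% → Blend 2
The organic mix wins each soil group but Blend 2 wins overall — the comparison reverses. The organic mix's plots skew toward clay, which has a lower base rate.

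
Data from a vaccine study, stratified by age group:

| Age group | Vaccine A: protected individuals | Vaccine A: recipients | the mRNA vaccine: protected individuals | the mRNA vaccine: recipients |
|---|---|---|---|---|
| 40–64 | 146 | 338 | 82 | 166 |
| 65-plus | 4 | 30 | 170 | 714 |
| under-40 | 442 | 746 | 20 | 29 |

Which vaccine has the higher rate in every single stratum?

40–64: Vaccine A 146/338 = 43.2%, the mRNA vaccine 82/166 = 49.4% → the mRNA vaccine
65-plus: Vaccine A 4/30 = 13.3%, the mRNA vaccine 170/714 = 23.8% → the mRNA vaccine
Under-40: Vaccine A 442/746 = 59.2%, the mRNA vaccine 20/29 = 69.0% → the mRNA vaccine
The mRNA vaccine has the higher rate in all 3 groups.

the mRNA vaccine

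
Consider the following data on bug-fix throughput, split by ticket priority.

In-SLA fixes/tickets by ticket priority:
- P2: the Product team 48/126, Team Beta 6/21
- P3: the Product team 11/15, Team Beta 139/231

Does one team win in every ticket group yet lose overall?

Yes

P2: the Product team 48/126 = 38.1%, Team Beta 6/21 = 28.6% → the Product team
P3: the Product team 11/15 = 73.3%, Team Beta 139/231 = 60.2% → the Product team
Overall: the Product team 59/141 = 41.8%, Team Beta 145/252 = 57.5% → Team Beta
The Product team wins each ticket group but Team Beta wins overall — the comparison reverses. The Product team's tickets skew toward P2, which has a lower base rate.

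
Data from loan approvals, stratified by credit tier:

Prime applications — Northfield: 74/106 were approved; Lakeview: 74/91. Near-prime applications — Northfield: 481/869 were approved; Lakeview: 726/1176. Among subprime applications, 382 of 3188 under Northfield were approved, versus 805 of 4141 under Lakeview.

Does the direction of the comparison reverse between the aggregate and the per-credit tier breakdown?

Prime: Northfield 74/106 = 69.8%, Lakeview 74/91 = 81.3% → Lakeview
Near-prime: Northfield 481/869 = 55.4%, Lakeview 726/1176 = 61.7% → Lakeview
Subprime: Northfield 382/3188 = 12.0%, Lakeview 805/4141 = 19.4% → Lakeview
Overall: Northfield 937/4163 = 22.5%, Lakeview 1605/5408 = 29.7% → Lakeview
Lakeview wins overall and in every credit group — no reversal.

No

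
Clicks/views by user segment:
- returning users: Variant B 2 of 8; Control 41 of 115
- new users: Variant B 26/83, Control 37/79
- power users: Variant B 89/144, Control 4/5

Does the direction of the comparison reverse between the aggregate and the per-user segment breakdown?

Yes

Returning users: Variant B 2/8 = 25.0%, Control 41/115 = 35.7% → Control
New users: Variant B 26/83 = 31.3%, Control 37/79 = 46.8% → Control
Power users: Variant B 89/144 = 61.8%, Control 4/5 = 80.0% → Control
Overall: Variant B 117/235 = 49.8%, Control 82/199 = 41.2% → Variant B
Control wins each user group but Variant B wins overall — the comparison reverses. Control's views skew toward returning users, which has a lower base rate.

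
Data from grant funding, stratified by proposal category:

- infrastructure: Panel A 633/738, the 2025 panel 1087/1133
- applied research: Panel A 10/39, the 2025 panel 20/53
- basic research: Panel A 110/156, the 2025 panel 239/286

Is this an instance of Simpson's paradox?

No

Infrastructure: Panel A 633/738 = 85.8%, the 2025 panel 1087/1133 = 95.9% → the 2025 panel
Applied research: Panel A 10/39 = 25.6%, the 2025 panel 20/53 = 37.7% → the 2025 panel
Basic research: Panel A 110/156 = 70.5%, the 2025 panel 239/286 = 83.6% → the 2025 panel
Overall: Panel A 753/933 = 80.7%, the 2025 panel 1346/1472 = 91.4% → the 2025 panel
The 2025 panel wins overall and in every proposal group — no reversal.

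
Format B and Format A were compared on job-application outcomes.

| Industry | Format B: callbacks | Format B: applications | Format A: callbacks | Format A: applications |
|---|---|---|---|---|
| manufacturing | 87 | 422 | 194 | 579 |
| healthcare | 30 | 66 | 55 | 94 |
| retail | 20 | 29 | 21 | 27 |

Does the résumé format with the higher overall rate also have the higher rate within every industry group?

Yes

Manufacturing: Format B 87/422 = 20.6%, Format A 194/579 = 33.5% → Format A
Healthcare: Format B 30/66 = 45.5%, Format A 55/94 = 58.5% → Format A
Retail: Format B 20/29 = 69.0%, Format A 21/27 = 77.8% → Format A
Overall: Format B 137/517 = 26.5%, Format A 270/700 = 38.6% → Format A
Format A wins overall and in every industry group — no reversal.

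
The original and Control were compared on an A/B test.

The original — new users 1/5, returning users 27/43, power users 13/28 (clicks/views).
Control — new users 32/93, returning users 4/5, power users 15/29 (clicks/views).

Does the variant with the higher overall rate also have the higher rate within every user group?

New users: the original 1/5 = 20.0%, Control 32/93 = 34.4% → Control
Returning users: the original 27/43 = 62.8%, Control 4/5 = 80.0% → Control
Power users: the original 13/28 = 46.4%, Control 15/29 = 51.7% → Control
Overall: the original 41/76 = 53.9%, Control 51/127 = 40.2% → the original
Control wins each user group but the original wins overall — the comparison reverses. Control's views skew toward new users, which has a lower base rate.

No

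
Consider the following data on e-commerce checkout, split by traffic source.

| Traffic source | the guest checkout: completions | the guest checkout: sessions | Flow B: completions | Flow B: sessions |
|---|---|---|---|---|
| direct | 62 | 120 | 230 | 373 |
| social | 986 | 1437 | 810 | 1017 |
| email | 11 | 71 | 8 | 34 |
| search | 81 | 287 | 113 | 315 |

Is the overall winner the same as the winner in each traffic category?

Direct: the guest checkout 62/120 = 51.7%, Flow B 230/373 = 61.7% → Flow B
Social: the guest checkout 986/1437 = 68.6%, Flow B 810/1017 = 79.6% → Flow B
Email: the guest checkout 11/71 = 15.5%, Flow B 8/34 = 23.5% → Flow B
Search: the guest checkout 81/287 = 28.2%, Flow B 113/315 = 35.9% → Flow B
Overall: the guest checkout 1140/1915 = 59.5%, Flow B 1161/1739 = 66.8% → Flow B
Flow B wins overall and in every traffic group — no reversal.

Yes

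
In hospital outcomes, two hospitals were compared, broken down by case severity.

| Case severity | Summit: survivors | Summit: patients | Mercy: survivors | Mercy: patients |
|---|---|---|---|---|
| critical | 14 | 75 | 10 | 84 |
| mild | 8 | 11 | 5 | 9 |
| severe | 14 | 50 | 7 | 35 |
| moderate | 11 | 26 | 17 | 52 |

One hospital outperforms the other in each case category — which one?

Critical: Summit 14/75 = 18.7%, Mercy 10/84 = 11.9% → Summit
Mild: Summit 8/11 = 72.7%, Mercy 5/9 = 55.6% → Summit
Severe: Summit 14/50 = 28.0%, Mercy 7/35 = 20.0% → Summit
Moderate: Summit 11/26 = 42.3%, Mercy 17/52 = 32.7% → Summit
Summit has the higher rate in all 4 groups.

Summit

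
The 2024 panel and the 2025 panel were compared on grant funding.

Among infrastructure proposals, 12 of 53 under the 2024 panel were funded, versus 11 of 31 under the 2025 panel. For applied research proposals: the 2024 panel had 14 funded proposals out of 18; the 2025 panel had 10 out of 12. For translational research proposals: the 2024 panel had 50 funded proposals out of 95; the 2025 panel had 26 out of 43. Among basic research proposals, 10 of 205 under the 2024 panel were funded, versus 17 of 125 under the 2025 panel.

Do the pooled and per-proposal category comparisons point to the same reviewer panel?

Infrastructure: the 2024 panel 12/53 = 22.6%, the 2025 panel 11/31 = 35.5% → the 2025 panel
Applied research: the 2024 panel 14/18 = 77.8%, the 2025 panel 10/12 = 83.3% → the 2025 panel
Translational research: the 2024 panel 50/95 = 52.6%, the 2025 panel 26/43 = 60.5% → the 2025 panel
Basic research: the 2024 panel 10/205 = 4.9%, the 2025 panel 17/125 = 13.6% → the 2025 panel
Overall: the 2024 panel 86/371 = 23.2%, the 2025 panel 64/211 = 30.3% → the 2025 panel
The 2025 panel wins overall and in every proposal group — no reversal.

Yes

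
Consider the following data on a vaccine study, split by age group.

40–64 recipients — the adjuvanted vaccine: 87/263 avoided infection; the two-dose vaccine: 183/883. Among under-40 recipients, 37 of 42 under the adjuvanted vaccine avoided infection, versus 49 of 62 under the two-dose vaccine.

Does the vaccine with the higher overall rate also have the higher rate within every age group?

Yes

40–64: the adjuvanted vaccine 87/263 = 33.1%, the two-dose vaccine 183/883 = 20.7% → the adjuvanted vaccine
Under-40: the adjuvanted vaccine 37/42 = 88.1%, the two-dose vaccine 49/62 = 79.0% → the adjuvanted vaccine
Overall: the adjuvanted vaccine 124/305 = 40.7%, the two-dose vaccine 232/945 = 24.6% → the adjuvanted vaccine
The adjuvanted vaccine wins overall and in every age group — no reversal.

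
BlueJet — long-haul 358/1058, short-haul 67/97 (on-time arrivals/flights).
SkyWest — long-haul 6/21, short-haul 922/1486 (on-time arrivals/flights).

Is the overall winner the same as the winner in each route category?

No

Long-haul: BlueJet 358/1058 = 33.8%, SkyWest 6/21 = 28.6% → BlueJet
Short-haul: BlueJet 67/97 = 69.1%, SkyWest 922/1486 = 62.0% → BlueJet
Overall: BlueJet 425/1155 = 36.8%, SkyWest 928/1507 = 61.6% → SkyWest
BlueJet wins each route group but SkyWest wins overall — the comparison reverses. BlueJet's flights skew toward long-haul, which has a lower base rate.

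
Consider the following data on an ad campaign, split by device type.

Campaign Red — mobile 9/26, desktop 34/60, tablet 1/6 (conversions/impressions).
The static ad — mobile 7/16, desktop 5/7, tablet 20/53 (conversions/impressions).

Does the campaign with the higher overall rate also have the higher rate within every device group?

No

Mobile: Campaign Red 9/26 = 34.6%, the static ad 7/16 = 43.8% → the static ad
Desktop: Campaign Red 34/60 = 56.7%, the static ad 5/7 = 71.4% → the static ad
Tablet: Campaign Red 1/6 = 16.7%, the static ad 20/53 = 37.7% → the static ad
Overall: Campaign Red 44/92 = 47.8%, the static ad 32/76 = 42.1% → Campaign Red
The static ad wins each device group but Campaign Red wins overall — the comparison reverses. The static ad's impressions skew toward tablet, which has a lower base rate.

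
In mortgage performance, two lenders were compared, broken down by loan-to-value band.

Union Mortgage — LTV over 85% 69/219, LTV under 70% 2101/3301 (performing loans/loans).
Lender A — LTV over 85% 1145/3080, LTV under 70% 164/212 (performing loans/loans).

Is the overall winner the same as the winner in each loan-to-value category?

No

LTV over 85%: Union Mortgage 69/219 = 31.5%, Lender A 1145/3080 = 37.2% → Lender A
LTV under 70%: Union Mortgage 2101/3301 = 63.6%, Lender A 164/212 = 77.4% → Lender A
Overall: Union Mortgage 2170/3520 = 61.6%, Lender A 1309/3292 = 39.8% → Union Mortgage
Lender A wins each loan-to-value group but Union Mortgage wins overall — the comparison reverses. Lender A's loans skew toward LTV over 85%, which has a lower base rate.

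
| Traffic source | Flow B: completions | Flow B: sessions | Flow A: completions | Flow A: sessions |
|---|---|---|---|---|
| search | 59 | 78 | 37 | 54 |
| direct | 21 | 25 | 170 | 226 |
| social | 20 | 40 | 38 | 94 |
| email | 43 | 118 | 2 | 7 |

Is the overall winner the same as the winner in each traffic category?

No

Search: Flow B 59/78 = 75.6%, Flow A 37/54 = 68.5% → Flow B
Direct: Flow B 21/25 = 84.0%, Flow A 170/226 = 75.2% → Flow B
Social: Flow B 20/40 = 50.0%, Flow A 38/94 = 40.4% → Flow B
Email: Flow B 43/118 = 36.4%, Flow A 2/7 = 28.6% → Flow B
Overall: Flow B 143/261 = 54.8%, Flow A 247/381 = 64.8% → Flow A
Flow B wins each traffic group but Flow A wins overall — the comparison reverses. Flow B's sessions skew toward email, which has a lower base rate.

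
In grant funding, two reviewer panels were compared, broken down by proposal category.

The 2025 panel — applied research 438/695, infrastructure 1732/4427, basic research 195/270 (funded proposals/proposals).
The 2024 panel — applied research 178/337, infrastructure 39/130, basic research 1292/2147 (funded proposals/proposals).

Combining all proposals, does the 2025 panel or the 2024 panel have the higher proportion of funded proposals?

the 2024 panel

Applied research: the 2025 panel 438/695 = 63.0%, the 2024 panel 178/337 = 52.8% → the 2025 panel
Infrastructure: the 2025 panel 1732/4427 = 39.1%, the 2024 panel 39/130 = 30.0% → the 2025 panel
Basic research: the 2025 panel 195/270 = 72.2%, the 2024 panel 1292/2147 = 60.2% → the 2025 panel
Overall: the 2025 panel 2365/5392 = 43.9%, the 2024 panel 1509/2614 = 57.7% → the 2024 panel
(The 2025 panel wins every proposal group but the 2024 panel wins overall — the 2025 panel's proposals skew toward the low-rate infrastructure group.)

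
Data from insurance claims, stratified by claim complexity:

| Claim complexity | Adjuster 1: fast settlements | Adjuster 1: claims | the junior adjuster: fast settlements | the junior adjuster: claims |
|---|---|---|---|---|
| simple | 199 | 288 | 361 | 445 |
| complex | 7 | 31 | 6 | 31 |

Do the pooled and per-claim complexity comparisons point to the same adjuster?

No

Simple: Adjuster 1 199/288 = 69.1%, the junior adjuster 361/445 = 81.1% → the junior adjuster
Complex: Adjuster 1 7/31 = 22.6%, the junior adjuster 6/31 = 19.4% → Adjuster 1
Overall: Adjuster 1 206/319 = 64.6%, the junior adjuster 367/476 = 77.1% → the junior adjuster
Neither sweeps: Adjuster 1 wins 1 of 2 groups, the junior adjuster wins 1. The junior adjuster wins overall but not every group — no Simpson reversal.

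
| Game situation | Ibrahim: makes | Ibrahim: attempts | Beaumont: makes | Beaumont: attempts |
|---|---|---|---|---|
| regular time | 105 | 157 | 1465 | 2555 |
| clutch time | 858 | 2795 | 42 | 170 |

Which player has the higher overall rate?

Regular time: Ibrahim 105/157 = 66.9%, Beaumont 1465/2555 = 57.3% → Ibrahim
Clutch time: Ibrahim 858/2795 = 30.7%, Beaumont 42/170 = 24.7% → Ibrahim
Overall: Ibrahim 963/2952 = 32.6%, Beaumont 1507/2725 = 55.3% → Beaumont
(Ibrahim wins every game group but Beaumont wins overall — Ibrahim's attempts skew toward the low-rate clutch time group.)

Beaumont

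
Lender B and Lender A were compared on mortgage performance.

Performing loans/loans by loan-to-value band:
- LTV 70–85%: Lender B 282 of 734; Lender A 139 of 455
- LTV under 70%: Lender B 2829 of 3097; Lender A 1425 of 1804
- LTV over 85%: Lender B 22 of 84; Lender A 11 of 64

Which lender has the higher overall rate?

LTV 70–85%: Lender B 282/734 = 38.4%, Lender A 139/455 = 30.5% → Lender B
LTV under 70%: Lender B 2829/3097 = 91.3%, Lender A 1425/1804 = 79.0% → Lender B
LTV over 85%: Lender B 22/84 = 26.2%, Lender A 11/64 = 17.2% → Lender B
Overall: Lender B 3133/3915 = 80.0%, Lender A 1575/2323 = 67.8% → Lender B

Lender B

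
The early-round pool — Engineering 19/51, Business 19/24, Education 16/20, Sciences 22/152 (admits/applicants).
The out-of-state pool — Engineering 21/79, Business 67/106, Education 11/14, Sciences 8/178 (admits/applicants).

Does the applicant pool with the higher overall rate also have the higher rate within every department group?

Yes

Engineering: the early-round pool 19/51 = 37.3%, the out-of-state pool 21/79 = 26.6% → the early-round pool
Business: the early-round pool 19/24 = 79.2%, the out-of-state pool 67/106 = 63.2% → the early-round pool
Education: the early-round pool 16/20 = 80.0%, the out-of-state pool 11/14 = 78.6% → the early-round pool
Sciences: the early-round pool 22/152 = 14.5%, the out-of-state pool 8/178 = 4.5% → the early-round pool
Overall: the early-round pool 76/247 = 30.8%, the out-of-state pool 107/377 = 28.4% → the early-round pool
The early-round pool wins overall and in every department group — no reversal.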